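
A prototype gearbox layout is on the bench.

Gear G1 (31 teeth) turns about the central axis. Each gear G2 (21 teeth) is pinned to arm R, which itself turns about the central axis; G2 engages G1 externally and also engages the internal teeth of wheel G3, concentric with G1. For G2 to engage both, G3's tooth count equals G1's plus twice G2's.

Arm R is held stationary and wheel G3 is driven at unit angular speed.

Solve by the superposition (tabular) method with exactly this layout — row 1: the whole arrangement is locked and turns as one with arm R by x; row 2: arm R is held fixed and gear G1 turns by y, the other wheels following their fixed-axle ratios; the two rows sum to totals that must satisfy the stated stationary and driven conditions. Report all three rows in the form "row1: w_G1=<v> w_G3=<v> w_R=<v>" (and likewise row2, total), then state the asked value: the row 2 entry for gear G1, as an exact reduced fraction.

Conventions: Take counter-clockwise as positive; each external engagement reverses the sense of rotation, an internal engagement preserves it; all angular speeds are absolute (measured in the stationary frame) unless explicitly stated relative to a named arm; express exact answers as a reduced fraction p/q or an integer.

row1: w_G1=0 w_G3=0 w_R=0
row2: w_G1=-73/31 w_G3=1 w_R=0
total: w_G1=-73/31 w_G3=1 w_R=0
asked value: -73/31

class = planetary set [G3 = 31+2·21 = 73; Willis about the carrier]
row 1: whole set turns with the arm by x
row 2 — arm fixed, fixed-axis ratios: sun y, ring −(31/73)·y, arm 0
boundary: total ω_arm = x = 0 and total ω_ring = x − (31/73)·y = 1  ⇒  y = -73/31, x = 0
row 2 ring = −(31/73)·(-73/31) = 1
totals (row 1 + row 2): sun 0 + (-73/31) = -73/31, ring 0 + 1 = 1, arm 0 + 0 = 0
asked cell (row2, sun) = -73/31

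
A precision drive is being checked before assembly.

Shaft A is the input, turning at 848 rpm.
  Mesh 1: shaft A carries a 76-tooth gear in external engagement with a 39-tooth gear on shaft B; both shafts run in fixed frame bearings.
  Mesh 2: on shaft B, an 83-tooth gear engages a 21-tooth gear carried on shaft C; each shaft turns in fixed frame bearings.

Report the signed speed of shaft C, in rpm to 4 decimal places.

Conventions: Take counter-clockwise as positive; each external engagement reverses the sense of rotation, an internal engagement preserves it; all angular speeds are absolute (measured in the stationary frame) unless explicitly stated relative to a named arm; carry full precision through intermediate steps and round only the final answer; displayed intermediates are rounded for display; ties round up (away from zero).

class = fixed-axis compound train [2 meshes; 2 ratios multiply, 2 sense flips]
mesh 1 [76T→39T]: ω = 848.0000×76/39 = 1652.5128 rpm, sense flips to −
mesh 2 [83T→21T]: ω = 1652.5128×83/21 = 6531.3602 rpm, sense flips to +
signed output speed = +6531.3602 rpm

+6531.3602 rpm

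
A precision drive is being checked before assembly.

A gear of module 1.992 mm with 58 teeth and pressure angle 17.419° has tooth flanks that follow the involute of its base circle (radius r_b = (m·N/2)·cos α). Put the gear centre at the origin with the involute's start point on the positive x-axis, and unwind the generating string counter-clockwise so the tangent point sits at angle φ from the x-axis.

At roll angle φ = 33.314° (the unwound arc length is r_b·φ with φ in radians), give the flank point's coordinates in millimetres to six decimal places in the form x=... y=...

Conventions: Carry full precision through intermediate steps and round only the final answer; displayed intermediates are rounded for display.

x=63.663079 y=3.490899

recognized (one wheel, involute flank): single-mesh tooth geometry, m = 1.992, N = 58
pitch radius r_p = m·N/2 = 1.992·58/2 = 57.768000
base radius r_b = r_p·cos α = 57.768000·cos 17.419° = 55.118824
roll angle φ = 33.314° = 0.58143899 rad
x = r_b·(cos φ + φ·sin φ) = 63.663079
y = r_b·(sin φ − φ·cos φ) = 3.490899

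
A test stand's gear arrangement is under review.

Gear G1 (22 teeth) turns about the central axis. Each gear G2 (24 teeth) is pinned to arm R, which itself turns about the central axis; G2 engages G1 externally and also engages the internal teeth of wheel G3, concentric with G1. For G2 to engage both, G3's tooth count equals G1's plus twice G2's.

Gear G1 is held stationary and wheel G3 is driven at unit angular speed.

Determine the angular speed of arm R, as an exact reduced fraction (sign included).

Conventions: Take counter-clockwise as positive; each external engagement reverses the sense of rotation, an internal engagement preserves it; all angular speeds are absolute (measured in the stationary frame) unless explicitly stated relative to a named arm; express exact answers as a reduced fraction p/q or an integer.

recognized (axles ride arm R): planetary set, 22/24/70 teeth
ring teeth: 22 + 2·24 = 70
22(ω_sun−ω_arm) = −70(ω_ring−ω_arm),  ω_sun = 0, ω_ring = 1
22(0−ω_arm) = −70(1−ω_arm)  ⇒  92·ω_arm = 70  ⇒  ω_arm = 35/46
exact speed ratio = 35/46

35/46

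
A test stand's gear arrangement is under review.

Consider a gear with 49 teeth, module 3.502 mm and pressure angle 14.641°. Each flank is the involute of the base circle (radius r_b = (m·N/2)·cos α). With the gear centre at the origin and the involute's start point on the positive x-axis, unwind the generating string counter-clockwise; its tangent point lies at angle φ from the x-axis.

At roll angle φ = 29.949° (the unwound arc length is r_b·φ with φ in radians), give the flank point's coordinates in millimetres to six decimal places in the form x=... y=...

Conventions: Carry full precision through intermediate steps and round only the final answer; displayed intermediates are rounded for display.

single-mesh involute tooth geometry (49T wheel at module 3.502)
pitch radius r_p = m·N/2 = 3.502·49/2 = 85.799000
base radius r_b = r_p·cos α = 85.799000·cos 14.641° = 83.012982
roll angle φ = 29.949° = 0.52270866 rad
x = r_b·(cos φ + φ·sin φ) = 93.590613
y = r_b·(sin φ − φ·cos φ) = 3.844954

x=93.590613 y=3.844954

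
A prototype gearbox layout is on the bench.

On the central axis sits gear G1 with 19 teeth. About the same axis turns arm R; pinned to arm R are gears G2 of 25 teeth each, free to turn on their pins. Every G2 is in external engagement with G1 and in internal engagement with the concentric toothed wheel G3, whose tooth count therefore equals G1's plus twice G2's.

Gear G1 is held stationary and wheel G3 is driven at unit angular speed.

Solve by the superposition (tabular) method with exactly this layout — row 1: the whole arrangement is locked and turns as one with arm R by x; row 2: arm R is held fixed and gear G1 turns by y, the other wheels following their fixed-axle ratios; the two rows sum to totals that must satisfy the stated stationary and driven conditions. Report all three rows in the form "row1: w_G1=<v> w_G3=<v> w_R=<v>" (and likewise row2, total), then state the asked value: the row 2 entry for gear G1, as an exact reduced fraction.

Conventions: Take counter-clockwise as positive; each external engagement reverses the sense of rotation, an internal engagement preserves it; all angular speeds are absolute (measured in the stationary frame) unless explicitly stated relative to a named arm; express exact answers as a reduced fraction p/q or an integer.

class = planetary set [G3 = 19+2·25 = 69; Willis about the carrier]
row 1 — lock + rotate with arm: ω_sun = ω_ring = ω_arm = x
superposition row 2 [arm held]: sun y, ring −(19/69)·y, arm 0
boundary: total ω_sun = x + y = 0 and total ω_ring = x − (19/69)·y = 1  ⇒  y = -69/88, x = 69/88
row 2 ring = −(19/69)·(-69/88) = 19/88
totals (row 1 + row 2): sun 69/88 + (-69/88) = 0, ring 69/88 + 19/88 = 1, arm 69/88 + 0 = 69/88
asked cell (row2, sun) = -69/88

row1: w_G1=69/88 w_G3=69/88 w_R=69/88
row2: w_G1=-69/88 w_G3=19/88 w_R=0
total: w_G1=0 w_G3=1 w_R=69/88
asked value: -69/88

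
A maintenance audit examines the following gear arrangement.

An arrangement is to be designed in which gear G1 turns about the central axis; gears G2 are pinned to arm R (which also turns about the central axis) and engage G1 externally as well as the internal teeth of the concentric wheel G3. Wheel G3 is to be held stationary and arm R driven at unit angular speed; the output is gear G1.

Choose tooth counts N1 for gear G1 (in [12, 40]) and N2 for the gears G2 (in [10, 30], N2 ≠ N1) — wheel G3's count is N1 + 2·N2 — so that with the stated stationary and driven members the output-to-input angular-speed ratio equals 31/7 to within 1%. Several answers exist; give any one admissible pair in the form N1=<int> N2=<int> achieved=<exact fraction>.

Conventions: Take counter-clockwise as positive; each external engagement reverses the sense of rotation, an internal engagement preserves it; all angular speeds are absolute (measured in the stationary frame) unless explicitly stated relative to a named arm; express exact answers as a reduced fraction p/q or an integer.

N1=14 N2=17 achieved=31/7

topology: planetary set — design target 31/7, arm = carrier (Willis)
Willis with ω_ring = 0: ω_sun/ω_arm = (N1+N3)/N1; set equal to 31/7  ⇒  N3/N1 = 31/7 − 1 = 24/7
N3 = N1 + 2·N2  ⇒  N2/N1 = (N3/N1 − 1)/2 = (24/7 − 1)/2 = 17/14
smallest multiple with N1 ≥ 12 and N2 ≥ 10: k = 1  ⇒  N1 = 1·14 = 14, N2 = 1·17 = 17 (N1 ≤ 40, N2 ≤ 30, N2 ≠ N1 ✓), N3 = 14 + 2·17 = 48
check: (N1+N3)/N1 with N1 = 14, N3 = 48 gives 31/7; |achieved − target| = 0 ≤ 31/700 ✓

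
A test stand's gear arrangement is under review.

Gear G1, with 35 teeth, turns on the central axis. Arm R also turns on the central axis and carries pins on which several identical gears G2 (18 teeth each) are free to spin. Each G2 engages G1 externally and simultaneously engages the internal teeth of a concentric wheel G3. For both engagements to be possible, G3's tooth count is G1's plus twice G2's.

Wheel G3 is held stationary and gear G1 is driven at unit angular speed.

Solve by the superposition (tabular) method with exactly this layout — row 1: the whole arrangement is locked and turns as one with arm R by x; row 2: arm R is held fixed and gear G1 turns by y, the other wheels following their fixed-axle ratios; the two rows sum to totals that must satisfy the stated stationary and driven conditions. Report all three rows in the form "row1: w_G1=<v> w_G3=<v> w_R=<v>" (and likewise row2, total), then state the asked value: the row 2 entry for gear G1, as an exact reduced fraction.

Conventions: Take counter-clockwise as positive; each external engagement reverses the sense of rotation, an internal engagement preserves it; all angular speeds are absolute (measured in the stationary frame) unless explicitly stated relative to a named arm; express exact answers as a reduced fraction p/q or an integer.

row1: w_G1=35/106 w_G3=35/106 w_R=35/106
row2: w_G1=71/106 w_G3=-35/106 w_R=0
total: w_G1=1 w_G3=0 w_R=35/106
asked value: 71/106

class = planetary set [G3 = 35+2·18 = 71; Willis about the carrier]
superposition row 1 [locked train]: every member turns x
superposition row 2 [arm held]: sun y, ring −(35/71)·y, arm 0
boundary: total ω_ring = x − (35/71)·y = 0 and total ω_sun = x + y = 1  ⇒  y = 71/106, x = 35/106
row 2 ring = −(35/71)·71/106 = -35/106
totals (row 1 + row 2): sun 35/106 + 71/106 = 1, ring 35/106 + (-35/106) = 0, arm 35/106 + 0 = 35/106
asked cell (row2, sun) = 71/106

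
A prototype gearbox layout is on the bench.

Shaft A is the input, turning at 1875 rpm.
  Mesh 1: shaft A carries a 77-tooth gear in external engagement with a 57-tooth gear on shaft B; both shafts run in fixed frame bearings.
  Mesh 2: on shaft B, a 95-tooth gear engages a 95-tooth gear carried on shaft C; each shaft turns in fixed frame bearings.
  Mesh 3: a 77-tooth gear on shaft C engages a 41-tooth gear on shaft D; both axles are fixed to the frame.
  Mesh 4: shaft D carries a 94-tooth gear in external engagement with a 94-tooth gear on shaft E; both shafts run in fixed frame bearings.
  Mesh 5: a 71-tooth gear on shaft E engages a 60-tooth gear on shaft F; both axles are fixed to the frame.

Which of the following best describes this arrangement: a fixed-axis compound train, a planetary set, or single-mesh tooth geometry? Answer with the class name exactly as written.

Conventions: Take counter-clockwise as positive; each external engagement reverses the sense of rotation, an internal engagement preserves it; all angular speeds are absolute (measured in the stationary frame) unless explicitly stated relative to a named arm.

class = fixed-axis compound train [5 meshes; 5 ratios multiply, 5 sense flips]
classification: fixed-axis compound train

fixed-axis compound train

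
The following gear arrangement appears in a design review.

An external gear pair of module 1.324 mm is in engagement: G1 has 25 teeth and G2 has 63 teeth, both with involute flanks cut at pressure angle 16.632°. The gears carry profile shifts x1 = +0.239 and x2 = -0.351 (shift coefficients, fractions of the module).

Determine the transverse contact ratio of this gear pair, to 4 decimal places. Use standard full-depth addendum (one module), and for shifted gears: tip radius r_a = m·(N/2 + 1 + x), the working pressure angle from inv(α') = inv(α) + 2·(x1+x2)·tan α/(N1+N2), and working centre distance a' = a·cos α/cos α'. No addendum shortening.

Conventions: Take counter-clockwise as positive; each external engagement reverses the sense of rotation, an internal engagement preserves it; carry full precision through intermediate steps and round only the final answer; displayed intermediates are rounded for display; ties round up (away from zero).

class = single-mesh tooth geometry [involute pair 25T × 63T, m = 1.324]
base radii: r_b1 = 15.857595, r_b2 = 39.961141
tip radii: r_a1 = 18.190436, r_a2 = 42.565276
inv(α') = inv(16.632°) + 2·(+0.239-0.351)·tan α/(25+63) = 0.00767765  ⇒  α' = 16.12779°
a' = a·cos α / cos α' = 58.2560·cos 16.632°/cos 16.12779° = 58.105506
action lengths: √(r_a1²−r_b1²) = 8.912274, √(r_a2²−r_b2²) = 14.659808
base pitch p_b = π·m·cos α = 3.985448
CR = (8.912274 + 14.659808 − 58.105506·sin 16.12779°)/3.985448 = 1.864657
contact ratio ≈ 1.8647

1.8647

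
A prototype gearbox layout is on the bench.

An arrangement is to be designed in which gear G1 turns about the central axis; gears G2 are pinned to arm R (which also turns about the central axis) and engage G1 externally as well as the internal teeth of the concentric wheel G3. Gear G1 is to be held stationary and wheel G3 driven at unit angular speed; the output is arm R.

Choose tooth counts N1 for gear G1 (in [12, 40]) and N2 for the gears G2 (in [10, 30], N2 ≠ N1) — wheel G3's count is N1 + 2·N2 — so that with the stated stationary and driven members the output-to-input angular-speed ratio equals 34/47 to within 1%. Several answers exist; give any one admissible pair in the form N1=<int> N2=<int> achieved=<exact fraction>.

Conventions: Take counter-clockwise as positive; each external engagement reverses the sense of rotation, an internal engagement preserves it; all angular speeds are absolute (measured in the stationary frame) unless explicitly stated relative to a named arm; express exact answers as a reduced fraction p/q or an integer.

N1=26 N2=21 achieved=34/47

class = planetary set [ratio 34/47 wanted; Willis about the carrier]
Willis with ω_sun = 0: ω_arm/ω_ring = N3/(N1+N3); set equal to 34/47  ⇒  N3/N1 = (34/47)/(1 − 34/47) = 34/13
N3 = N1 + 2·N2  ⇒  N2/N1 = (N3/N1 − 1)/2 = (34/13 − 1)/2 = 21/26
smallest multiple with N1 ≥ 12 and N2 ≥ 10: k = 1  ⇒  N1 = 1·26 = 26, N2 = 1·21 = 21 (N1 ≤ 40, N2 ≤ 30, N2 ≠ N1 ✓), N3 = 26 + 2·21 = 68
check: N3/(N1+N3) with N1 = 26, N3 = 68 gives 34/47; |achieved − target| = 0 ≤ 17/2350 ✓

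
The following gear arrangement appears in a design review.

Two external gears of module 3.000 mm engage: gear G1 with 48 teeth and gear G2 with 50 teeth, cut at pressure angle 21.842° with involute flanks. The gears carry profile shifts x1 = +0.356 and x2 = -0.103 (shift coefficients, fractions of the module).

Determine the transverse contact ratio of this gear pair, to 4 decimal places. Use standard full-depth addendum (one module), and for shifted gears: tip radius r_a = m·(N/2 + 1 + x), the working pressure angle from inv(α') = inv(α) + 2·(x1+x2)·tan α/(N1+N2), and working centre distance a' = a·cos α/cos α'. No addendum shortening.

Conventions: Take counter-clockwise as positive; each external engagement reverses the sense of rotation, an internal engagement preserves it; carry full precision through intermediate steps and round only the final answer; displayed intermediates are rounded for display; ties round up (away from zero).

1.6175

single-mesh involute tooth geometry (48T engaging 50T at module 3.000)
base radii: r_b1 = 66.831361, r_b2 = 69.616001
tip radii: r_a1 = 76.068000, r_a2 = 77.691000
inv(α') = inv(21.842°) + 2·(+0.356-0.103)·tan α/(48+50) = 0.02167676  ⇒  α' = 22.55405°
a' = a·cos α / cos α' = 147.0000·cos 21.842°/cos 22.55405° = 147.747355
action lengths: √(r_a1²−r_b1²) = 36.330563, √(r_a2²−r_b2²) = 34.489184
base pitch p_b = π·m·cos α = 8.748205
CR = (36.330563 + 34.489184 − 147.747355·sin 22.55405°)/8.748205 = 1.617537
contact ratio ≈ 1.6175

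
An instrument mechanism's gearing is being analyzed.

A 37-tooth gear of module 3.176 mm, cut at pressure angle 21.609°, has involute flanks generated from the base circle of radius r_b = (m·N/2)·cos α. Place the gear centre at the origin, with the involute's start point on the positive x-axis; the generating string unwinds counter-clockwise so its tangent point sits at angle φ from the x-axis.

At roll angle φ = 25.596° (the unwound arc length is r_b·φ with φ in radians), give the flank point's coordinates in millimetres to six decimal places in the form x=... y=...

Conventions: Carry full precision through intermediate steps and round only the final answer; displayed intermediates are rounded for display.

x=59.808542 y=1.591251

class = single-mesh tooth geometry [base-circle involute, m = 3.176, 37T]
pitch radius r_p = m·N/2 = 3.176·37/2 = 58.756000
base radius r_b = r_p·cos α = 58.756000·cos 21.609° = 54.626549
roll angle φ = 25.596° = 0.44673448 rad
x = r_b·(cos φ + φ·sin φ) = 59.808542
y = r_b·(sin φ − φ·cos φ) = 1.591251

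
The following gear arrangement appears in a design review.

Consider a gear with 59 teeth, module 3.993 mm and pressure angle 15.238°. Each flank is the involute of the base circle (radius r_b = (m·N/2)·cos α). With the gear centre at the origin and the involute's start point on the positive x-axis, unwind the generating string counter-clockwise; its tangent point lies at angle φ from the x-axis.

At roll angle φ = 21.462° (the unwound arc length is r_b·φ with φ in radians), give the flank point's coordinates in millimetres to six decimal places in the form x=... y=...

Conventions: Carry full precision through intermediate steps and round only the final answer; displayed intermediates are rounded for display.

topology: single-mesh involute geometry — m = 3.993, N = 59
pitch radius r_p = m·N/2 = 3.993·59/2 = 117.793500
base radius r_b = r_p·cos α = 117.793500·cos 15.238° = 113.652162
roll angle φ = 21.462° = 0.37458256 rad
x = r_b·(cos φ + φ·sin φ) = 121.348031
y = r_b·(sin φ − φ·cos φ) = 1.963329

x=121.348031 y=1.963329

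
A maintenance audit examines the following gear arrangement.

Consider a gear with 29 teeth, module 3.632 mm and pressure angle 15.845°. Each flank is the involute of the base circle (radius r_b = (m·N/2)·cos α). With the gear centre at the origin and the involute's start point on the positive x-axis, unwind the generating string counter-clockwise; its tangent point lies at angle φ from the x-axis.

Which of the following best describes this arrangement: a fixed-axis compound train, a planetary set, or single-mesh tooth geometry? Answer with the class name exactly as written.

single-mesh tooth geometry

single-mesh involute tooth geometry (29T wheel at module 3.632)
classification: single-mesh tooth geometry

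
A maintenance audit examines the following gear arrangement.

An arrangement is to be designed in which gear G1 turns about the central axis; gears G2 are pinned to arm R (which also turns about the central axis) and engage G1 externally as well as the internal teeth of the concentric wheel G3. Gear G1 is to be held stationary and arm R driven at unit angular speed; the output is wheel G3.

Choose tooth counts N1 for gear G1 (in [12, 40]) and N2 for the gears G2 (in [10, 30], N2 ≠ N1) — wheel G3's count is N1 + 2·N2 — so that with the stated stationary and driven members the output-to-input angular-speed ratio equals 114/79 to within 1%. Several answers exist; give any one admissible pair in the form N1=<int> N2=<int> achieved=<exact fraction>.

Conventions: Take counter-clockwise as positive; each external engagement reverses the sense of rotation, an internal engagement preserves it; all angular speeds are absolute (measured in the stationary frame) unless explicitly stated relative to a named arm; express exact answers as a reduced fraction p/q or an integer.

N1=35 N2=22 achieved=114/79

design class (target 114/79): planetary set
Willis with ω_sun = 0: ω_ring/ω_arm = (N1+N3)/N3; set equal to 114/79  ⇒  N3/N1 = 1/(114/79 − 1) = 79/35
N3 = N1 + 2·N2  ⇒  N2/N1 = (N3/N1 − 1)/2 = (79/35 − 1)/2 = 22/35
smallest multiple with N1 ≥ 12 and N2 ≥ 10: k = 1  ⇒  N1 = 1·35 = 35, N2 = 1·22 = 22 (N1 ≤ 40, N2 ≤ 30, N2 ≠ N1 ✓), N3 = 35 + 2·22 = 79
check: (N1+N3)/N3 with N1 = 35, N3 = 79 gives 114/79; |achieved − target| = 0 ≤ 57/3950 ✓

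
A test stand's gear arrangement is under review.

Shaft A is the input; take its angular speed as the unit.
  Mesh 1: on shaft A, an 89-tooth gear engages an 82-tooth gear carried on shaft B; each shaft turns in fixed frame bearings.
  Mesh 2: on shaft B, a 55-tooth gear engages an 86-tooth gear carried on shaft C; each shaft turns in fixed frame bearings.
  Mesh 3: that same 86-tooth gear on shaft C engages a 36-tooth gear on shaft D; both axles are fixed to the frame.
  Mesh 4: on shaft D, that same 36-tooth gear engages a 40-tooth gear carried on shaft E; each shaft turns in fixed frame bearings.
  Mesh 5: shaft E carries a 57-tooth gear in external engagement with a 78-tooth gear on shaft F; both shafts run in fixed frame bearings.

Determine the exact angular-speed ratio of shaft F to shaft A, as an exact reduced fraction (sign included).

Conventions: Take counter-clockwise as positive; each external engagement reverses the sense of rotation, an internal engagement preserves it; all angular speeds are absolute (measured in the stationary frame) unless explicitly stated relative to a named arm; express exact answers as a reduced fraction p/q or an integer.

-18601/17056

class = fixed-axis compound train [5 meshes; 5 ratios multiply, 5 sense flips]
mesh 1 [89T→82T]: running ratio 89/82, sense −
mesh 2 [55T→86T]: running ratio 4895/7052, sense +
mesh 3 [86T→36T]: running ratio 4895/2952, sense −
mesh 4 [36T→40T]: running ratio 979/656, sense +
mesh 5 [57T→78T]: running ratio 18601/17056, sense −
ω_out/ω_in = -18601/17056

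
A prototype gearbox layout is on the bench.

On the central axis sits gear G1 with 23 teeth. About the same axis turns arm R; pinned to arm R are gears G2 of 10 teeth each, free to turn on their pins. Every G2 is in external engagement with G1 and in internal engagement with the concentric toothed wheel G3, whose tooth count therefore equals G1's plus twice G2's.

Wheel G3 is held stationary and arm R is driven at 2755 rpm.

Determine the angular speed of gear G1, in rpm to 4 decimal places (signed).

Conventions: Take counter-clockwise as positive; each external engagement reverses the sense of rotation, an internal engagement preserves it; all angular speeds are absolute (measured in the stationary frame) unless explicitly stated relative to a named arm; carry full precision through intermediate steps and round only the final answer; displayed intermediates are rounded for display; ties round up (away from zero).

+7905.6522 rpm

recognized (axles ride arm R): planetary set, 23/10/43 teeth
normalise by the input: solve with ω_arm = 1, then scale by 2755 rpm
ring teeth: 23 + 2·10 = 43
23(ω_sun−ω_arm) = −43(ω_ring−ω_arm),  ω_ring = 0, ω_arm = 1
ω_sun = 1 − (43/23)(0−1) = 66/23
scale: ω_sun = 66/23 × 2755 rpm = +7905.6522 rpm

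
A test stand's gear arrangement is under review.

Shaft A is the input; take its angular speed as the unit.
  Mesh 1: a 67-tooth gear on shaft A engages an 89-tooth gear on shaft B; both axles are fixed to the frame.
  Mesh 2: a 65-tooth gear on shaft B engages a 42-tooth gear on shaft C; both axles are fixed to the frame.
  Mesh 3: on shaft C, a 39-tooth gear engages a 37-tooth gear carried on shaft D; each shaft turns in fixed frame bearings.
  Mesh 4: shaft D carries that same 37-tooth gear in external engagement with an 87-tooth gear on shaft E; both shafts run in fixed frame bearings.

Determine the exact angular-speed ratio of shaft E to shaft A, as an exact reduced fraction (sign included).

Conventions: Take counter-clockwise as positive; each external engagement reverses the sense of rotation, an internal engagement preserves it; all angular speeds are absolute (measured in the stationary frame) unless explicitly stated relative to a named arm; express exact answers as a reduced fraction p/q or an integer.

56615/108402

class = fixed-axis compound train [4 meshes; 4 ratios multiply, 4 sense flips]
mesh 1 [67T→89T]: running ratio 67/89, sense −
mesh 2 [65T→42T]: running ratio 4355/3738, sense +
mesh 3 [39T→37T]: running ratio 56615/46102, sense −
mesh 4 [37T→87T]: running ratio 56615/108402, sense +
ω_out/ω_in = 56615/108402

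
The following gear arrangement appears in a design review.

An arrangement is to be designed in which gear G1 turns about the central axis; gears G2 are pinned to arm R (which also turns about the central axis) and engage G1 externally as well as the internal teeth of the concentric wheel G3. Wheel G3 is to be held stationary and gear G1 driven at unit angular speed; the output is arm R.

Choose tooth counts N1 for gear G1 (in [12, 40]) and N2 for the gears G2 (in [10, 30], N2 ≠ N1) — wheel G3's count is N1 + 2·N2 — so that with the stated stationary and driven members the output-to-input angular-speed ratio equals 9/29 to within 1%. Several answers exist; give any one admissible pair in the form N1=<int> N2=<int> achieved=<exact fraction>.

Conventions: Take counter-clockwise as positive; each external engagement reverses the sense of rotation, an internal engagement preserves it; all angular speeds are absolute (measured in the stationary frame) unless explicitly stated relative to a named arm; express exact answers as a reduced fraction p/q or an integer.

N1=18 N2=11 achieved=9/29

design class (target 9/29): planetary set
Willis with ω_ring = 0: ω_arm/ω_sun = N1/(N1+N3); set equal to 9/29  ⇒  N3/N1 = 1/(9/29) − 1 = 20/9
N3 = N1 + 2·N2  ⇒  N2/N1 = (N3/N1 − 1)/2 = (20/9 − 1)/2 = 11/18
smallest multiple with N1 ≥ 12 and N2 ≥ 10: k = 1  ⇒  N1 = 1·18 = 18, N2 = 1·11 = 11 (N1 ≤ 40, N2 ≤ 30, N2 ≠ N1 ✓), N3 = 18 + 2·11 = 40
check: N1/(N1+N3) with N1 = 18, N3 = 40 gives 9/29; |achieved − target| = 0 ≤ 9/2900 ✓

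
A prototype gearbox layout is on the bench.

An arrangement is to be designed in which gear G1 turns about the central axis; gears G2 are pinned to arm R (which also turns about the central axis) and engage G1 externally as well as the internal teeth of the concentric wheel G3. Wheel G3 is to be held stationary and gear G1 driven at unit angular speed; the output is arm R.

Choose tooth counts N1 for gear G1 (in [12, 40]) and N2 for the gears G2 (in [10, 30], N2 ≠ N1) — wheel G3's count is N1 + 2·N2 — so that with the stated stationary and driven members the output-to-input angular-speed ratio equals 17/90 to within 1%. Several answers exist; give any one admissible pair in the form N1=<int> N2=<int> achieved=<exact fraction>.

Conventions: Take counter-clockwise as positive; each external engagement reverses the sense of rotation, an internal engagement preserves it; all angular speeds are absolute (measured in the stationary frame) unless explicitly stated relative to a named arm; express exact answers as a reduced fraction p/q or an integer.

N1=17 N2=28 achieved=17/90

topology: planetary set — design target 17/90, arm = carrier (Willis)
Willis with ω_ring = 0: ω_arm/ω_sun = N1/(N1+N3); set equal to 17/90  ⇒  N3/N1 = 1/(17/90) − 1 = 73/17
N3 = N1 + 2·N2  ⇒  N2/N1 = (N3/N1 − 1)/2 = (73/17 − 1)/2 = 28/17
smallest multiple with N1 ≥ 12 and N2 ≥ 10: k = 1  ⇒  N1 = 1·17 = 17, N2 = 1·28 = 28 (N1 ≤ 40, N2 ≤ 30, N2 ≠ N1 ✓), N3 = 17 + 2·28 = 73
check: N1/(N1+N3) with N1 = 17, N3 = 73 gives 17/90; |achieved − target| = 0 ≤ 17/9000 ✓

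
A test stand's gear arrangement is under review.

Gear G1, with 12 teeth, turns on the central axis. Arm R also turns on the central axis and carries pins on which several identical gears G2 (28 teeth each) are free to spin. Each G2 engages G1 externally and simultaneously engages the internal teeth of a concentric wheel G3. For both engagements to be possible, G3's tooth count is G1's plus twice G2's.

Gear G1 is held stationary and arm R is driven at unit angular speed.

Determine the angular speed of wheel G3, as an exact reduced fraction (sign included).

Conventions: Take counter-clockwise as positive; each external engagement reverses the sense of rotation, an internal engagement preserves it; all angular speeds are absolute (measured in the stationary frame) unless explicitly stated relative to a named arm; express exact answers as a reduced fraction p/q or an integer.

20/17

recognized (axles ride arm R): planetary set, 12/28/68 teeth
ring teeth: 12 + 2·28 = 68
12(ω_sun−ω_arm) = −68(ω_ring−ω_arm),  ω_sun = 0, ω_arm = 1
ω_ring = 1 − (12/68)(0−1) = 20/17
exact speed ratio = 20/17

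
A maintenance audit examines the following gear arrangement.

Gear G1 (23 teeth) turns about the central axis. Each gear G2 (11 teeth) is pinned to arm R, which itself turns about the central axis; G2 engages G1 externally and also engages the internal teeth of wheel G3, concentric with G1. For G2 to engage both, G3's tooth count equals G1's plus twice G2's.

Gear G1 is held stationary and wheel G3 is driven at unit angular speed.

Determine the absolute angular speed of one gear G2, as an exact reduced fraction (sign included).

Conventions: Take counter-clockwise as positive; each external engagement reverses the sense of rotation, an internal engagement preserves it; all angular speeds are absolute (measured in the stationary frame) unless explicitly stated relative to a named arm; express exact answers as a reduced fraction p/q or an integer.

45/22

recognized (axles ride arm R): planetary set, 23/11/45 teeth
ring teeth: 23 + 2·11 = 45
23(ω_sun−ω_arm) = −45(ω_ring−ω_arm),  ω_sun = 0, ω_ring = 1
23(0−ω_arm) = −45(1−ω_arm)  ⇒  68·ω_arm = 45  ⇒  ω_arm = 45/68
sun–planet mesh: 23·(0−45/68) = −11·(ω_p−ω_arm)  ⇒  ω_p−ω_arm = 1035/748
ω_p = 45/68 + 1035/748 = 45/22
exact speed ratio = 45/22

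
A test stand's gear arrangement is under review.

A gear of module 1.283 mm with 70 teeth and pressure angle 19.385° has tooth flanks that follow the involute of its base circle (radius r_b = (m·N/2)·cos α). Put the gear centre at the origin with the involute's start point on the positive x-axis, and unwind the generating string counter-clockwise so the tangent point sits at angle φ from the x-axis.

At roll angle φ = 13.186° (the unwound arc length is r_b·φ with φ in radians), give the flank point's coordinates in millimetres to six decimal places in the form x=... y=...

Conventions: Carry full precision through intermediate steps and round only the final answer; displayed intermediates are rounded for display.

single-mesh involute tooth geometry (70T wheel at module 1.283)
pitch radius r_p = m·N/2 = 1.283·70/2 = 44.905000
base radius r_b = r_p·cos α = 44.905000·cos 19.385° = 42.359317
roll angle φ = 13.186° = 0.23013912 rad
x = r_b·(cos φ + φ·sin φ) = 43.466267
y = r_b·(sin φ − φ·cos φ) = 0.171197

x=43.466267 y=0.171197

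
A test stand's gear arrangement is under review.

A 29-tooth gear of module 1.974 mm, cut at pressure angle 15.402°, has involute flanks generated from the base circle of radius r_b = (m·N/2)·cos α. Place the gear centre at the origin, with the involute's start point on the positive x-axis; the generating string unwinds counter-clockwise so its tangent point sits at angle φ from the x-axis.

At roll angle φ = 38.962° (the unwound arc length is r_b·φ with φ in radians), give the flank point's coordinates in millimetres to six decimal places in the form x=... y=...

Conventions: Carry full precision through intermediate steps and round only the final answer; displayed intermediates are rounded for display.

x=33.256435 y=2.760885

single-mesh involute tooth geometry (29T wheel at module 1.974)
pitch radius r_p = m·N/2 = 1.974·29/2 = 28.623000
base radius r_b = r_p·cos α = 28.623000·cos 15.402° = 27.595037
roll angle φ = 38.962° = 0.68001518 rad
x = r_b·(cos φ + φ·sin φ) = 33.256435
y = r_b·(sin φ − φ·cos φ) = 2.760885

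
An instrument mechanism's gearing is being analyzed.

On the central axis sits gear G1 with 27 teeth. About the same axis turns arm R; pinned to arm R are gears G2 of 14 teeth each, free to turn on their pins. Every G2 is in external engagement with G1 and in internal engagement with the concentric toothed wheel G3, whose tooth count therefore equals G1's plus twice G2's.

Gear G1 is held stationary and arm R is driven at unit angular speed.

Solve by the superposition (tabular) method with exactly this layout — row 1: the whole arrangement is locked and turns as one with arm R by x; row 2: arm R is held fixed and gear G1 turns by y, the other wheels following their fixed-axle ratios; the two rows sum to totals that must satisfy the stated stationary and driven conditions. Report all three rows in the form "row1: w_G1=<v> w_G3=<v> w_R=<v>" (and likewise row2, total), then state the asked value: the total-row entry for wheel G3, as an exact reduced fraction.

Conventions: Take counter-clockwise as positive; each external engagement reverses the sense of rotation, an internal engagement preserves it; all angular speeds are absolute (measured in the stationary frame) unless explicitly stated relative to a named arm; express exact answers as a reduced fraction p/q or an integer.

planetary set (27T centre, 14T on arm, 55T internal) — Willis relation
row 1 (train locked, turned with arm): all members turn x
row 2 (arm held, sun turns y): ω_ring = −(27/55)·y, ω_arm = 0
boundary: total ω_sun = x + y = 0 and total ω_arm = x = 1  ⇒  y = -1, x = 1
row 2 ring = −(27/55)·(-1) = 27/55
totals (row 1 + row 2): sun 1 + (-1) = 0, ring 1 + 27/55 = 82/55, arm 1 + 0 = 1
asked cell (total, ring) = 82/55

row1: w_G1=1 w_G3=1 w_R=1
row2: w_G1=-1 w_G3=27/55 w_R=0
total: w_G1=0 w_G3=82/55 w_R=1
asked value: 82/55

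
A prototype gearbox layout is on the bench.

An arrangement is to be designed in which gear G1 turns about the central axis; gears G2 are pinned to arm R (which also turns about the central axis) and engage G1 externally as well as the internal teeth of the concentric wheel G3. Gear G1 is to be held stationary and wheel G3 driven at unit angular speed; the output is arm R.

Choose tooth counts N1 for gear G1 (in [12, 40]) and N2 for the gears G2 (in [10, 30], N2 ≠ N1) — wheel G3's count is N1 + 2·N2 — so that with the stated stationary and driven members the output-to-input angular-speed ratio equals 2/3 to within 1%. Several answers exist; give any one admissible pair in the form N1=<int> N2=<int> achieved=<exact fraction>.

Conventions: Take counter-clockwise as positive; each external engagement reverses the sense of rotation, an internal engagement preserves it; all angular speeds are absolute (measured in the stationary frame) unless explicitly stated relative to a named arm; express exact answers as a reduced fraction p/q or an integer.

N1=20 N2=10 achieved=2/3

topology: planetary set — design target 2/3, arm = carrier (Willis)
Willis with ω_sun = 0: ω_arm/ω_ring = N3/(N1+N3); set equal to 2/3  ⇒  N3/N1 = (2/3)/(1 − 2/3) = 2
N3 = N1 + 2·N2  ⇒  N2/N1 = (N3/N1 − 1)/2 = (2 − 1)/2 = 1/2
smallest multiple with N1 ≥ 12 and N2 ≥ 10: k = 10  ⇒  N1 = 10·2 = 20, N2 = 10·1 = 10 (N1 ≤ 40, N2 ≤ 30, N2 ≠ N1 ✓), N3 = 20 + 2·10 = 40
check: N3/(N1+N3) with N1 = 20, N3 = 40 gives 2/3; |achieved − target| = 0 ≤ 1/150 ✓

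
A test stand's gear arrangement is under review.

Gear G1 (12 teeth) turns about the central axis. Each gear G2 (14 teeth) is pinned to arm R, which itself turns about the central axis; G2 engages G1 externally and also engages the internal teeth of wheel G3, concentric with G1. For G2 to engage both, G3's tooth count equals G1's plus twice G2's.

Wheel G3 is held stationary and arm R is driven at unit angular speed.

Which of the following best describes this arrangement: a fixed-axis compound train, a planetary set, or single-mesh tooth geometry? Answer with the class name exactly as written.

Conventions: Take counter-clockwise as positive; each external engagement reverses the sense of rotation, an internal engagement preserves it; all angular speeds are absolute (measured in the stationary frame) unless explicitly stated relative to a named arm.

planetary set

topology: planetary set — G1 12T / G2 14T / G3 40T, arm = carrier (Willis)
classification: planetary set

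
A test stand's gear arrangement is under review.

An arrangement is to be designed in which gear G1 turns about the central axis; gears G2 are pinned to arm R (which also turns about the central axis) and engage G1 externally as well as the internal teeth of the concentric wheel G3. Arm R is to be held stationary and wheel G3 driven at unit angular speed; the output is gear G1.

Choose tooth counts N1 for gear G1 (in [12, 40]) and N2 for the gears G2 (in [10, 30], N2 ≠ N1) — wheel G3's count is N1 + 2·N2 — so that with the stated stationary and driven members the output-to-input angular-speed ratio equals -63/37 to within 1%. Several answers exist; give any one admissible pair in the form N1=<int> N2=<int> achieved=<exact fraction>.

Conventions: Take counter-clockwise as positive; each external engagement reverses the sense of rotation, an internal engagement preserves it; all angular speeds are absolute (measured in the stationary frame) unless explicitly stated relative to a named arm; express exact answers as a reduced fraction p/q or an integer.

class = planetary set [ratio -63/37 wanted; Willis about the carrier]
Willis with ω_arm = 0: ω_sun/ω_ring = −N3/N1; set equal to -63/37  ⇒  N3/N1 = −(-63/37) = 63/37
N3 = N1 + 2·N2  ⇒  N2/N1 = (N3/N1 − 1)/2 = (63/37 − 1)/2 = 13/37
smallest multiple with N1 ≥ 12 and N2 ≥ 10: k = 1  ⇒  N1 = 1·37 = 37, N2 = 1·13 = 13 (N1 ≤ 40, N2 ≤ 30, N2 ≠ N1 ✓), N3 = 37 + 2·13 = 63
check: −N3/N1 with N1 = 37, N3 = 63 gives -63/37; |achieved − target| = 0 ≤ 63/3700 ✓

N1=37 N2=13 achieved=-63/37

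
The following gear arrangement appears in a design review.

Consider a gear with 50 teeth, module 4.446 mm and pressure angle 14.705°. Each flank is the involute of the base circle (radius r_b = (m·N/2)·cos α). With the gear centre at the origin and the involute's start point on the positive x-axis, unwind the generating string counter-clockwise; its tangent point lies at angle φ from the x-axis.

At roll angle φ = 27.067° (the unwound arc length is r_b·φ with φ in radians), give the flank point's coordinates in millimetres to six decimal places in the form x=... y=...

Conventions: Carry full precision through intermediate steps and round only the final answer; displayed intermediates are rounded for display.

x=118.844701 y=3.694488

single-mesh involute tooth geometry (50T wheel at module 4.446)
pitch radius r_p = m·N/2 = 4.446·50/2 = 111.150000
base radius r_b = r_p·cos α = 111.150000·cos 14.705° = 107.509349
roll angle φ = 27.067° = 0.47240827 rad
x = r_b·(cos φ + φ·sin φ) = 118.844701
y = r_b·(sin φ − φ·cos φ) = 3.694488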